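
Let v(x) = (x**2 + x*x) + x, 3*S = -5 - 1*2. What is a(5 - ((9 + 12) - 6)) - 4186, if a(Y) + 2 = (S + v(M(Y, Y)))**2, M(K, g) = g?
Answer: 279277/9 ≈ 31031.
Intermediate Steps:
S = -7/3 (S = (-5 - 1*2)/3 = (-5 - 2)/3 = (1/3)*(-7) = -7/3 ≈ -2.3333)
v(x) = x + 2*x**2 (v(x) = (x**2 + x**2) + x = 2*x**2 + x = x + 2*x**2)
a(Y) = -2 + (-7/3 + Y*(1 + 2*Y))**2
a(5 - ((9 + 12) - 6)) - 4186 = (-2 + (-7 + 3*(5 - ((9 + 12) - 6))*(1 + 2*(5 - ((9 + 12) - 6))))**2/9) - 4186 = (-2 + (-7 + 3*(5 - (21 - 6))*(1 + 2*(5 - (21 - 6))))**2/9) - 4186 = (-2 + (-7 + 3*(5 - 1*15)*(1 + 2*(5 - 1*15)))**2/9) - 4186 = (-2 + (-7 + 3*(5 - 15)*(1 + 2*(5 - 15)))**2/9) - 4186 = (-2 + (-7 + 3*(-10)*(1 + 2*(-10)))**2/9) - 4186 = (-2 + (-7 + 3*(-10)*(1 - 20))**2/9) - 4186 = (-2 + (-7 + 3*(-10)*(-19))**2/9) - 4186 = (-2 + (-7 + 570)**2/9) - 4186 = (-2 + (1/9)*563**2) - 4186 = (-2 + (1/9)*316969) - 4186 = (-2 + 316969/9) - 4186 = 316951/9 - 4186 = 279277/9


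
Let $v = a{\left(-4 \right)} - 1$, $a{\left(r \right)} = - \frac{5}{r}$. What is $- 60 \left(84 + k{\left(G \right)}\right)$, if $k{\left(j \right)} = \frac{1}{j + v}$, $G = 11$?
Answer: $- \frac{15136}{3} \approx -5045.3$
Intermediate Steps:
$v = \frac{1}{4}$ ($v = - \frac{5}{-4} - 1 = \left(-5\right) \left(- \frac{1}{4}\right) - 1 = \frac{5}{4} - 1 = \frac{1}{4} \approx 0.25$)
$k{\left(j \right)} = \frac{1}{\frac{1}{4} + j}$ ($k{\left(j \right)} = \frac{1}{j + \frac{1}{4}} = \frac{1}{\frac{1}{4} + j}$)
$- 60 \left(84 + k{\left(G \right)}\right) = - 60 \left(84 + \frac{4}{1 + 4 \cdot 11}\right) = - 60 \left(84 + \frac{4}{1 + 44}\right) = - 60 \left(84 + \frac{4}{45}\right) = \left(-60\right) \frac{3784}{45} = - \frac{15136}{3}$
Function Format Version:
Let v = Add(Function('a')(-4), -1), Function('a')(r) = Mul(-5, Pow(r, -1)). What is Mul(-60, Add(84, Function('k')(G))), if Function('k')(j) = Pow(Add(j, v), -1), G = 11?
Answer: Rational(-15136, 3) ≈ -5045.3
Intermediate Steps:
v = Rational(1, 4) (v = Add(Mul(-5, Pow(-4, -1)), -1) = Add(Mul(-5, Rational(-1, 4)), -1) = Add(Rational(5, 4), -1) = Rational(1, 4) ≈ 0.25000)
Function('k')(j) = Pow(Add(Rational(1, 4), j), -1) (Function('k')(j) = Pow(Add(j, Rational(1, 4)), -1) = Pow(Add(Rational(1, 4), j), -1))
Mul(-60, Add(84, Function('k')(G))) = Mul(-60, Add(84, Mul(4, Pow(Add(1, Mul(4, 11)), -1)))) = Mul(-60, Add(84, Mul(4, Pow(Add(1, 44), -1)))) = Mul(-60, Add(84, Mul(4, Pow(45, -1)))) = Mul(-60, Add(84, Mul(4, Rational(1, 45)))) = Mul(-60, Add(84, Rational(4, 45))) = Mul(-60, Rational(3784, 45)) = Rational(-15136, 3)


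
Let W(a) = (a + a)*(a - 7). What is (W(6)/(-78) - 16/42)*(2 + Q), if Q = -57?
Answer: 3410/273 ≈ 12.491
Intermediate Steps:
W(a) = 2*a*(-7 + a) (W(a) = (2*a)*(-7 + a) = 2*a*(-7 + a))
(W(6)/(-78) - 16/42)*(2 + Q) = ((2*6*(-7 + 6))/(-78) - 16/42)*(2 - 57) = ((2*6*(-1))*(-1/78) - 16*1/42)*(-55) = (-12*(-1/78) - 8/21)*(-55) = (2/13 - 8/21)*(-55) = -62/273*(-55) = 3410/273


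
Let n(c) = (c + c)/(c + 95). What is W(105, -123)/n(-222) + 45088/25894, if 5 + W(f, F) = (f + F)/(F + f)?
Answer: 858115/1437117 ≈ 0.59711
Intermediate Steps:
n(c) = 2*c/(95 + c) (n(c) = (2*c)/(95 + c) = 2*c/(95 + c))
W(f, F) = -4 (W(f, F) = -5 + (f + F)/(F + f) = -5 + (F + f)/(F + f) = -5 + 1 = -4)
W(105, -123)/n(-222) + 45088/25894 = -4/(2*(-222)/(95 - 222)) + 45088/25894 = -4/(2*(-222)/(-127)) + 45088*(1/25894) = -4/(2*(-222)*(-1/127)) + 22544/12947 = -4/444/127 + 22544/12947 = -4*127/444 + 22544/12947 = -127/111 + 22544/12947 = 858115/1437117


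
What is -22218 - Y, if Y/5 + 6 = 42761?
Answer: -235993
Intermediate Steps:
Y = 213775 (Y = -30 + 5*42761 = -30 + 213805 = 213775)
-22218 - Y = -22218 - 1*213775 = -22218 - 213775 = -235993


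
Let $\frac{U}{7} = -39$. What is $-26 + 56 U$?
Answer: $-15314$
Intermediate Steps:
$U = -273$ ($U = 7 \left(-39\right) = -273$)
$-26 + 56 U = -26 + 56 \left(-273\right) = -26 - 15288 = -15314$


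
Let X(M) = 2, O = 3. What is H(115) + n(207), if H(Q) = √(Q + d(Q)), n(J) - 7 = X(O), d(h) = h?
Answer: 9 + √230 ≈ 24.166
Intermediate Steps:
n(J) = 9 (n(J) = 7 + 2 = 9)
H(Q) = √2*√Q (H(Q) = √(Q + Q) = √(2*Q) = √2*√Q)
H(115) + n(207) = √2*√115 + 9 = √230 + 9 = 9 + √230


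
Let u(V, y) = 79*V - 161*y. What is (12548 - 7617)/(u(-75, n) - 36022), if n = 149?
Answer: -4931/65936 ≈ -0.074785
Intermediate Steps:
u(V, y) = -161*y + 79*V
(12548 - 7617)/(u(-75, n) - 36022) = (12548 - 7617)/((-161*149 + 79*(-75)) - 36022) = 4931/((-23989 - 5925) - 36022) = 4931/(-29914 - 36022) = 4931/(-65936) = 4931*(-1/65936) = -4931/65936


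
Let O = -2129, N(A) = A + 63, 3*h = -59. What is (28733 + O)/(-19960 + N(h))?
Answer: -39906/29875 ≈ -1.3358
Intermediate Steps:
h = -59/3 (h = (1/3)*(-59) = -59/3 ≈ -19.667)
N(A) = 63 + A
(28733 + O)/(-19960 + N(h)) = (28733 - 2129)/(-19960 + (63 - 59/3)) = 26604/(-19960 + 130/3) = 26604/(-59750/3) = 26604*(-3/59750) = -39906/29875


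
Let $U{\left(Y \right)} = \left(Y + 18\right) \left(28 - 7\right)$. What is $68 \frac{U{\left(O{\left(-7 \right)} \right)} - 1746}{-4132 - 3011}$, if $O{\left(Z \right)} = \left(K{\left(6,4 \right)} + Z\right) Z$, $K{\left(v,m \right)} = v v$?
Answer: $\frac{127636}{2381} \approx 53.606$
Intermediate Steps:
$K{\left(v,m \right)} = v^{2}$
$O{\left(Z \right)} = Z \left(36 + Z\right)$ ($O{\left(Z \right)} = \left(6^{2} + Z\right) Z = \left(36 + Z\right) Z = Z \left(36 + Z\right)$)
$U{\left(Y \right)} = 378 + 21 Y$ ($U{\left(Y \right)} = \left(18 + Y\right) 21 = 378 + 21 Y$)
$68 \frac{U{\left(O{\left(-7 \right)} \right)} - 1746}{-4132 - 3011} = 68 \frac{\left(378 + 21 \left(- 7 \left(36 - 7\right)\right)\right) - 1746}{-4132 - 3011} = 68 \frac{\left(378 + 21 \left(\left(-7\right) 29\right)\right) - 1746}{-7143} = 68 \left(\left(378 + 21 \left(-203\right)\right) - 1746\right) \left(- \frac{1}{7143}\right) = 68 \left(\left(378 - 4263\right) - 1746\right) \left(- \frac{1}{7143}\right) = 68 \left(-3885 - 1746\right) \left(- \frac{1}{7143}\right) = 68 \left(\left(-5631\right) \left(- \frac{1}{7143}\right)\right) = 68 \cdot \frac{1877}{2381} = \frac{127636}{2381}$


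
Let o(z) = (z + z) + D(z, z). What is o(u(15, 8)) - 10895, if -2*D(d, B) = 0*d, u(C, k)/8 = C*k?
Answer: -8975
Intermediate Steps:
u(C, k) = 8*C*k (u(C, k) = 8*(C*k) = 8*C*k)
D(d, B) = 0 (D(d, B) = -0*d = -1/2*0 = 0)
o(z) = 2*z (o(z) = (z + z) + 0 = 2*z + 0 = 2*z)
o(u(15, 8)) - 10895 = 2*(8*15*8) - 10895 = 2*960 - 10895 = 1920 - 10895 = -8975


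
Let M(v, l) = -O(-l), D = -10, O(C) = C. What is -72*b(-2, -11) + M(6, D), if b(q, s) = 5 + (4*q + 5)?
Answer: -154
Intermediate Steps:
b(q, s) = 10 + 4*q (b(q, s) = 5 + (5 + 4*q) = 10 + 4*q)
M(v, l) = l (M(v, l) = -(-1)*l = l)
-72*b(-2, -11) + M(6, D) = -72*(10 + 4*(-2)) - 10 = -72*(10 - 8) - 10 = -72*2 - 10 = -144 - 10 = -154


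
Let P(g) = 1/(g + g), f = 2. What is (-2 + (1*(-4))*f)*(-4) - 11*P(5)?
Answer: 389/10 ≈ 38.900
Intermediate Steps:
P(g) = 1/(2*g)
(-2 + (1*(-4))*f)*(-4) - 11*P(5) = (-2 + (1*(-4))*2)*(-4) - 11/(2*5) = (-2 - 4*2)*(-4) - 11/(2*5) = (-2 - 8)*(-4) - 11*⅒ = -10*(-4) - 11/10 = 40 - 11/10 = 389/10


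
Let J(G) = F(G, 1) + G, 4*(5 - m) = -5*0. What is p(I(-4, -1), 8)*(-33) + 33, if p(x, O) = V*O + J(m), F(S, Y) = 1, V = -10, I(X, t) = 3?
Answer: 2475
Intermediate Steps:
m = 5 (m = 5 - (-5)*0/4 = 5 - ¼*0 = 5 + 0 = 5)
J(G) = 1 + G
p(x, O) = 6 - 10*O (p(x, O) = -10*O + (1 + 5) = -10*O + 6 = 6 - 10*O)
p(I(-4, -1), 8)*(-33) + 33 = (6 - 10*8)*(-33) + 33 = (6 - 80)*(-33) + 33 = -74*(-33) + 33 = 2442 + 33 = 2475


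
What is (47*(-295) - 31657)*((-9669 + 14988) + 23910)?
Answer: -1330562538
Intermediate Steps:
(47*(-295) - 31657)*((-9669 + 14988) + 23910) = (-13865 - 31657)*(5319 + 23910) = -45522*29229 = -1330562538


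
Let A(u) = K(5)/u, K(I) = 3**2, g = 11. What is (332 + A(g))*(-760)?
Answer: -2782360/11 ≈ -2.5294e+5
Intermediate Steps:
K(I) = 9
A(u) = 9/u
(332 + A(g))*(-760) = (332 + 9/11)*(-760) = (3661/11)*(-760) = -2782360/11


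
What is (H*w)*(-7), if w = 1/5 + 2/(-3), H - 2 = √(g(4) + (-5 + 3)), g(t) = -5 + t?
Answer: 98/15 + 49*I*√3/15 ≈ 6.5333 + 5.658*I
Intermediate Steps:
H = 2 + I*√3 (H = 2 + √((-5 + 4) + (-5 + 3)) = 2 + √(-1 - 2) = 2 + √(-3) = 2 + I*√3 ≈ 2.0 + 1.732*I)
w = -7/15 (w = 1*(⅕) + 2*(-⅓) = ⅕ - ⅔ = -7/15 ≈ -0.46667)
(H*w)*(-7) = ((2 + I*√3)*(-7/15))*(-7) = (-14/15 - 7*I*√3/15)*(-7) = 98/15 + 49*I*√3/15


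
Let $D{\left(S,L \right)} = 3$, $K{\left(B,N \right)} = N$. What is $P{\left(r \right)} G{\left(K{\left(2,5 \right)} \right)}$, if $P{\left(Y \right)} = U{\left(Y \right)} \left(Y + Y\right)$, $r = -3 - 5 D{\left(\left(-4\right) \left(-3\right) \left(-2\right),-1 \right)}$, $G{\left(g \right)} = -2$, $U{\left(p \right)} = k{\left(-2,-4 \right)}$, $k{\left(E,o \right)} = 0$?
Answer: $0$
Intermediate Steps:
$U{\left(p \right)} = 0$
$r = -18$ ($r = -3 - 15 = -18$)
$P{\left(Y \right)} = 0$ ($P{\left(Y \right)} = 0 \left(Y + Y\right) = 0 \cdot 2 Y = 0$)
$P{\left(r \right)} G{\left(K{\left(2,5 \right)} \right)} = 0 \left(-2\right) = 0$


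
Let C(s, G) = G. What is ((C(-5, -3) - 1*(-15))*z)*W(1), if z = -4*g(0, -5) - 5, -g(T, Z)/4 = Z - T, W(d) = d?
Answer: -1020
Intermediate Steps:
g(T, Z) = -4*Z + 4*T (g(T, Z) = -4*(Z - T) = -4*Z + 4*T)
z = -85 (z = -4*(-4*(-5) + 4*0) - 5 = -4*(20 + 0) - 5 = -4*20 - 5 = -80 - 5 = -85)
((C(-5, -3) - 1*(-15))*z)*W(1) = ((-3 - 1*(-15))*(-85))*1 = ((-3 + 15)*(-85))*1 = (12*(-85))*1 = -1020*1 = -1020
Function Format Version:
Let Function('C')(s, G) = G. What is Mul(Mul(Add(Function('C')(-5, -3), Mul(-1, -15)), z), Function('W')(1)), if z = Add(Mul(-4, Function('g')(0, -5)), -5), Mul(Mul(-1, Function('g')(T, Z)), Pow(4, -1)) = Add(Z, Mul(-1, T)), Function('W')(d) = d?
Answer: -1020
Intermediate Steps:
Function('g')(T, Z) = Add(Mul(-4, Z), Mul(4, T)) (Function('g')(T, Z) = Mul(-4, Add(Z, Mul(-1, T))) = Add(Mul(-4, Z), Mul(4, T)))
z = -85 (z = Add(Mul(-4, Add(Mul(-4, -5), Mul(4, 0))), -5) = Add(Mul(-4, Add(20, 0)), -5) = Add(Mul(-4, 20), -5) = Add(-80, -5) = -85)
Mul(Mul(Add(Function('C')(-5, -3), Mul(-1, -15)), z), Function('W')(1)) = Mul(Mul(Add(-3, Mul(-1, -15)), -85), 1) = Mul(Mul(Add(-3, 15), -85), 1) = Mul(Mul(12, -85), 1) = Mul(-1020, 1) = -1020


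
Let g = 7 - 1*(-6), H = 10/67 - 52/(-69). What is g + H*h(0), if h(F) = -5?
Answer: 39229/4623 ≈ 8.4856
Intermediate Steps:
H = 4174/4623 (H = 10*(1/67) - 52*(-1/69) = 10/67 + 52/69 = 4174/4623 ≈ 0.90288)
g = 13 (g = 7 + 6 = 13)
g + H*h(0) = 13 + (4174/4623)*(-5) = 13 - 20870/4623 = 39229/4623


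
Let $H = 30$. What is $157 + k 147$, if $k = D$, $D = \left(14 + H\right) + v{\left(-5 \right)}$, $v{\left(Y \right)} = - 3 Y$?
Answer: $8830$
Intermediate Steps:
$D = 59$ ($D = \left(14 + 30\right) - -15 = 44 + 15 = 59$)
$k = 59$
$157 + k 147 = 157 + 59 \cdot 147 = 157 + 8673 = 8830$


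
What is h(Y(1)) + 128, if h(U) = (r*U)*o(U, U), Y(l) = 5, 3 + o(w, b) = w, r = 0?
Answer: 128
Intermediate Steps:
o(w, b) = -3 + w
h(U) = 0 (h(U) = (0*U)*(-3 + U) = 0*(-3 + U) = 0)
h(Y(1)) + 128 = 0 + 128 = 128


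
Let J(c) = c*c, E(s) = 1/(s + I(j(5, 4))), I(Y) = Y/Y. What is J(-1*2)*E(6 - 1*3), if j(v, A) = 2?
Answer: 1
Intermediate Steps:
I(Y) = 1
E(s) = 1/(1 + s) (E(s) = 1/(s + 1) = 1/(1 + s))
J(c) = c**2
J(-1*2)*E(6 - 1*3) = (-1*2)**2/(1 + (6 - 1*3)) = (-2)**2/(1 + (6 - 3)) = 4/(1 + 3) = 4/4 = 4*(1/4) = 1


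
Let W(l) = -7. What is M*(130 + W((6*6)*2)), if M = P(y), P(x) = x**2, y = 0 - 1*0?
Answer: 0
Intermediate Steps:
y = 0 (y = 0 + 0 = 0)
M = 0 (M = 0**2 = 0)
M*(130 + W((6*6)*2)) = 0*(130 - 7) = 0*123 = 0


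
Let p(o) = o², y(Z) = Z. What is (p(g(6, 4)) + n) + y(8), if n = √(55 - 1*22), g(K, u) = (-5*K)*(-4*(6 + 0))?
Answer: 518408 + √33 ≈ 5.1841e+5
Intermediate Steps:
g(K, u) = 120*K (g(K, u) = (-5*K)*(-4*6) = -5*K*(-24) = 120*K)
n = √33 (n = √(55 - 22) = √33 ≈ 5.7446)
(p(g(6, 4)) + n) + y(8) = ((120*6)² + √33) + 8 = (720² + √33) + 8 = (518400 + √33) + 8 = 518408 + √33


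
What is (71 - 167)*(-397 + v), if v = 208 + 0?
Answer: 18144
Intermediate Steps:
v = 208
(71 - 167)*(-397 + v) = (71 - 167)*(-397 + 208) = -96*(-189) = 18144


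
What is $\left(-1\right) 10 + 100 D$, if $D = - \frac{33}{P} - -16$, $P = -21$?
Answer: $\frac{12230}{7} \approx 1747.1$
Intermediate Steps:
$D = \frac{123}{7}$ ($D = - \frac{33}{-21} - -16 = \left(-33\right) \left(- \frac{1}{21}\right) + 16 = \frac{11}{7} + 16 = \frac{123}{7} \approx 17.571$)
$\left(-1\right) 10 + 100 D = \left(-1\right) 10 + 100 \cdot \frac{123}{7} = -10 + \frac{12300}{7} = \frac{12230}{7}$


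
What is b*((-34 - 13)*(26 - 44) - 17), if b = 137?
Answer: 113573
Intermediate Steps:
b*((-34 - 13)*(26 - 44) - 17) = 137*((-34 - 13)*(26 - 44) - 17) = 137*(-47*(-18) - 17) = 137*(846 - 17) = 137*829 = 113573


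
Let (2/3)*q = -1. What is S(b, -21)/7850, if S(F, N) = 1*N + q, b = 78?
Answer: -9/3140 ≈ -0.0028662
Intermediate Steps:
q = -3/2 (q = (3/2)*(-1) = -3/2 ≈ -1.5000)
S(F, N) = -3/2 + N (S(F, N) = 1*N - 3/2 = N - 3/2 = -3/2 + N)
S(b, -21)/7850 = (-3/2 - 21)/7850 = -45/2*1/7850 = -9/3140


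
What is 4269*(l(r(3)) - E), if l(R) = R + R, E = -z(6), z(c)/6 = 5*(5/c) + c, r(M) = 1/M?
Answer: 263255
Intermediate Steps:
z(c) = 6*c + 150/c (z(c) = 6*(5*(5/c) + c) = 6*(25/c + c) = 6*(c + 25/c) = 6*c + 150/c)
E = -61 (E = -(6*6 + 150/6) = -(36 + 150*(⅙)) = -(36 + 25) = -1*61 = -61)
l(R) = 2*R
4269*(l(r(3)) - E) = 4269*(2/3 - 1*(-61)) = 4269*(2*(⅓) + 61) = 4269*(⅔ + 61) = 4269*(185/3) = 263255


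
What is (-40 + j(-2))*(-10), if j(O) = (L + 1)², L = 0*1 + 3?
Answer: 240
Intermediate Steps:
L = 3 (L = 0 + 3 = 3)
j(O) = 16 (j(O) = (3 + 1)² = 4² = 16)
(-40 + j(-2))*(-10) = (-40 + 16)*(-10) = -24*(-10) = 240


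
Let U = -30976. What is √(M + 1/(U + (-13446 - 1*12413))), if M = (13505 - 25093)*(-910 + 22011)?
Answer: I*√87760834305210015/18945 ≈ 15637.0*I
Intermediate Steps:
M = -244518388 (M = -11588*21101 = -244518388)
√(M + 1/(U + (-13446 - 1*12413))) = √(-244518388 + 1/(-30976 + (-13446 - 1*12413))) = √(-244518388 + 1/(-30976 + (-13446 - 12413))) = √(-244518388 + 1/(-30976 - 25859)) = √(-244518388 + 1/(-56835)) = √(-244518388 - 1/56835) = √(-13897202581981/56835) = I*√87760834305210015/18945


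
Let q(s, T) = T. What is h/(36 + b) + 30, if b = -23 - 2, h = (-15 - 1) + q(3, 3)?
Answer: 317/11 ≈ 28.818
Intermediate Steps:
h = -13 (h = (-15 - 1) + 3 = -16 + 3 = -13)
b = -25
h/(36 + b) + 30 = -13/(36 - 25) + 30 = -13/11 + 30 = 317/11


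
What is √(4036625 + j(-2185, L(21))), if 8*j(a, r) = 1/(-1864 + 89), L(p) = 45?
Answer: √8139450649858/1420 ≈ 2009.1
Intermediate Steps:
j(a, r) = -1/14200 (j(a, r) = 1/(8*(-1864 + 89)) = (⅛)/(-1775) = (⅛)*(-1/1775) = -1/14200)
√(4036625 + j(-2185, L(21))) = √(4036625 - 1/14200) = √(57320074999/14200) = √8139450649858/1420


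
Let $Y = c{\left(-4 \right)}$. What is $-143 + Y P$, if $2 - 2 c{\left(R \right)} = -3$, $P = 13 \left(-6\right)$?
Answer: $-338$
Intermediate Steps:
$P = -78$
$c{\left(R \right)} = \frac{5}{2}$ ($c{\left(R \right)} = 1 - - \frac{3}{2} = 1 + \frac{3}{2} = \frac{5}{2}$)
$Y = \frac{5}{2} \approx 2.5$
$-143 + Y P = -143 + \frac{5}{2} \left(-78\right) = -143 - 195 = -338$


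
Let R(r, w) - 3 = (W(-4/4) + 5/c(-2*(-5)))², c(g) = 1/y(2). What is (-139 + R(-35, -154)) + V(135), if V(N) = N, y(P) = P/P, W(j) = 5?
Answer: 99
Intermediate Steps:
y(P) = 1
c(g) = 1 (c(g) = 1/1 = 1)
R(r, w) = 103 (R(r, w) = 3 + (5 + 5/1)² = 3 + (5 + 5*1)² = 3 + (5 + 5)² = 3 + 10² = 3 + 100 = 103)
(-139 + R(-35, -154)) + V(135) = (-139 + 103) + 135 = -36 + 135 = 99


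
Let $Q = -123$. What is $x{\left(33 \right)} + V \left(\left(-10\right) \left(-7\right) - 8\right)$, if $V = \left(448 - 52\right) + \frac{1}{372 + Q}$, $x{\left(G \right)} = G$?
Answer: $\frac{6121727}{249} \approx 24585.0$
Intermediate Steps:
$V = \frac{98605}{249}$ ($V = \left(448 - 52\right) + \frac{1}{372 - 123} = 396 + \frac{1}{249} = \frac{98605}{249} \approx 396.0$)
$x{\left(33 \right)} + V \left(\left(-10\right) \left(-7\right) - 8\right) = 33 + \frac{98605 \left(\left(-10\right) \left(-7\right) - 8\right)}{249} = 33 + \frac{98605 \left(70 - 8\right)}{249} = 33 + \frac{98605}{249} \cdot 62 = 33 + \frac{6113510}{249} = \frac{6121727}{249}$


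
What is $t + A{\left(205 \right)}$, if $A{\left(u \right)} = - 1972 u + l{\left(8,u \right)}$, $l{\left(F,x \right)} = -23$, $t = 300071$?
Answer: $-104212$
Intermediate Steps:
$A{\left(u \right)} = -23 - 1972 u$ ($A{\left(u \right)} = - 1972 u - 23 = -23 - 1972 u$)
$t + A{\left(205 \right)} = 300071 - 404283 = -104212$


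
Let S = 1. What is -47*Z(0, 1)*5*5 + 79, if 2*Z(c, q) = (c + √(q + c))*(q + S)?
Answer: -1096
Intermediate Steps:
Z(c, q) = (1 + q)*(c + √(c + q))/2 (Z(c, q) = ((c + √(q + c))*(q + 1))/2 = ((c + √(c + q))*(1 + q))/2 = ((1 + q)*(c + √(c + q)))/2 = (1 + q)*(c + √(c + q))/2)
-47*Z(0, 1)*5*5 + 79 = -47*((½)*0 + √(0 + 1)/2 + (½)*0*1 + (½)*1*√(0 + 1))*5*5 + 79 = -47*(0 + √1/2 + 0 + (½)*1*√1)*5*5 + 79 = -47*(0 + (½)*1 + 0 + (½)*1*1)*5*5 + 79 = -47*(0 + ½ + 0 + ½)*5*5 + 79 = -47*1*5*5 + 79 = -235*5 + 79 = -47*25 + 79 = -1175 + 79 = -1096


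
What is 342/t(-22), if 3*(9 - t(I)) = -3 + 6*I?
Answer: 19/3 ≈ 6.3333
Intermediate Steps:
t(I) = 10 - 2*I (t(I) = 9 - (-3 + 6*I)/3 = 9 + (1 - 2*I) = 10 - 2*I)
342/t(-22) = 342/(10 - 2*(-22)) = 342/(10 + 44) = 342/54 = 342*(1/54) = 19/3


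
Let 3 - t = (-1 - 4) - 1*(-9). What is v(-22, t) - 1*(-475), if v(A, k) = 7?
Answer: 482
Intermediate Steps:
t = -1 (t = 3 - ((-1 - 4) - 1*(-9)) = 3 - (-5 + 9) = 3 - 1*4 = 3 - 4 = -1)
v(-22, t) - 1*(-475) = 7 - 1*(-475) = 7 + 475 = 482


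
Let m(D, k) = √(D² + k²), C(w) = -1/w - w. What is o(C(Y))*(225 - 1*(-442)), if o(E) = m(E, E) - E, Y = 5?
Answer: 17342/5 + 17342*√2/5 ≈ 8373.5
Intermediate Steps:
C(w) = -w - 1/w
o(E) = -E + √2*√(E²) (o(E) = √(E² + E²) - E = √(2*E²) - E = √2*√(E²) - E = -E + √2*√(E²))
o(C(Y))*(225 - 1*(-442)) = (-(-1*5 - 1/5) + √2*√((-1*5 - 1/5)²))*(225 - 1*(-442)) = (-(-5 - 1*⅕) + √2*√((-5 - 1*⅕)²))*(225 + 442) = (-(-5 - ⅕) + √2*√((-5 - ⅕)²))*667 = (-1*(-26/5) + √2*√((-26/5)²))*667 = (26/5 + √2*√(676/25))*667 = (26/5 + √2*(26/5))*667 = (26/5 + 26*√2/5)*667 = 17342/5 + 17342*√2/5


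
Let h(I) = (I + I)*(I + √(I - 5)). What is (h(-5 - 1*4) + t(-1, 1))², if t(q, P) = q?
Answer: 21385 - 5796*I*√14 ≈ 21385.0 - 21687.0*I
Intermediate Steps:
h(I) = 2*I*(I + √(-5 + I)) (h(I) = (2*I)*(I + √(-5 + I)) = 2*I*(I + √(-5 + I)))
(h(-5 - 1*4) + t(-1, 1))² = (2*(-5 - 1*4)*((-5 - 1*4) + √(-5 + (-5 - 1*4))) - 1)² = (2*(-5 - 4)*((-5 - 4) + √(-5 + (-5 - 4))) - 1)² = (2*(-9)*(-9 + √(-5 - 9)) - 1)² = (2*(-9)*(-9 + √(-14)) - 1)² = (2*(-9)*(-9 + I*√14) - 1)² = ((162 - 18*I*√14) - 1)² = (161 - 18*I*√14)²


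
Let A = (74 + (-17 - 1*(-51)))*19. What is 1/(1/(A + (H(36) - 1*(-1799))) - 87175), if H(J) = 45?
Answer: -3896/339633799 ≈ -1.1471e-5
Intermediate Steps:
A = 2052 (A = (74 + (-17 + 51))*19 = (74 + 34)*19 = 108*19 = 2052)
1/(1/(A + (H(36) - 1*(-1799))) - 87175) = 1/(1/(2052 + (45 - 1*(-1799))) - 87175) = 1/(1/(2052 + (45 + 1799)) - 87175) = 1/(1/(2052 + 1844) - 87175) = 1/(1/3896 - 87175) = 1/(-339633799/3896) = -3896/339633799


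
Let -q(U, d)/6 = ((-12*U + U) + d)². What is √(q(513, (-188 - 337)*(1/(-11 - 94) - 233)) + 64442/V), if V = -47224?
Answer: I*√11386801683187712267/11806 ≈ 2.8582e+5*I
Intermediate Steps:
q(U, d) = -6*(d - 11*U)² (q(U, d) = -6*((-12*U + U) + d)² = -6*(-11*U + d)² = -6*(d - 11*U)²)
√(q(513, (-188 - 337)*(1/(-11 - 94) - 233)) + 64442/V) = √(-6*(-(-188 - 337)*(1/(-11 - 94) - 233) + 11*513)² + 64442/(-47224)) = √(-6*(-(-525)*(1/(-105) - 233) + 5643)² + 64442*(-1/47224)) = √(-6*(-(-525)*(-1/105 - 233) + 5643)² - 32221/23612) = √(-6*(-(-525)*(-24466)/105 + 5643)² - 32221/23612) = √(-6*(-1*122330 + 5643)² - 32221/23612) = √(-6*(-122330 + 5643)² - 32221/23612) = √(-6*(-116687)² - 32221/23612) = √(-6*13615855969 - 32221/23612) = √(-81695135814 - 32221/23612) = √(-1928985546872389/23612) = I*√11386801683187712267/11806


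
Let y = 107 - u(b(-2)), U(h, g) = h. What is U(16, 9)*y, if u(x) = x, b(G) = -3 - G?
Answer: 1728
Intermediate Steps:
y = 108 (y = 107 - (-3 - 1*(-2)) = 107 - (-3 + 2) = 107 - 1*(-1) = 107 + 1 = 108)
U(16, 9)*y = 16*108 = 1728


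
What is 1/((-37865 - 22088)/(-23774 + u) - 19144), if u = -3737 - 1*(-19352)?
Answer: -8159/156135943 ≈ -5.2256e-5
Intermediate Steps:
u = 15615 (u = -3737 + 19352 = 15615)
1/((-37865 - 22088)/(-23774 + u) - 19144) = 1/((-37865 - 22088)/(-23774 + 15615) - 19144) = 1/(-59953/(-8159) - 19144) = 1/(-59953*(-1/8159) - 19144) = 1/(59953/8159 - 19144) = 1/(-156135943/8159) = -8159/156135943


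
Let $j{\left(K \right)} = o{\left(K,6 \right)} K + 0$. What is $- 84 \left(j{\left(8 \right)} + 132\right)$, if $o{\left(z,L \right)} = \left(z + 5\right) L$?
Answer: $-63504$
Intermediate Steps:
$o{\left(z,L \right)} = L \left(5 + z\right)$ ($o{\left(z,L \right)} = \left(5 + z\right) L = L \left(5 + z\right)$)
$j{\left(K \right)} = K \left(30 + 6 K\right)$ ($j{\left(K \right)} = 6 \left(5 + K\right) K + 0 = \left(30 + 6 K\right) K + 0 = K \left(30 + 6 K\right) + 0 = K \left(30 + 6 K\right)$)
$- 84 \left(j{\left(8 \right)} + 132\right) = - 84 \left(6 \cdot 8 \left(5 + 8\right) + 132\right) = - 84 \left(6 \cdot 8 \cdot 13 + 132\right) = - 84 \left(624 + 132\right) = \left(-84\right) 756 = -63504$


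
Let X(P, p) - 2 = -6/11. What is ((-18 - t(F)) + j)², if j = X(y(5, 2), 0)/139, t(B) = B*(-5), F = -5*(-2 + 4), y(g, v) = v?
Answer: 10806849936/2337841 ≈ 4622.6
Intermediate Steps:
X(P, p) = 16/11 (X(P, p) = 2 - 6/11 = 16/11)
F = -10 (F = -5*2 = -10)
t(B) = -5*B
j = 16/1529 (j = (16/11)/139 = (16/11)*(1/139) = 16/1529 ≈ 0.010464)
((-18 - t(F)) + j)² = ((-18 - (-5)*(-10)) + 16/1529)² = ((-18 - 1*50) + 16/1529)² = ((-18 - 50) + 16/1529)² = (-68 + 16/1529)² = (-103956/1529)² = 10806849936/2337841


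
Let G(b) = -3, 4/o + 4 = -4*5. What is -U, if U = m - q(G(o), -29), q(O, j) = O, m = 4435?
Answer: -4438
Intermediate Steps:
o = -⅙ (o = 4/(-4 - 4*5) = 4/(-4 - 20) = 4/(-24) = 4*(-1/24) = -⅙ ≈ -0.16667)
U = 4438 (U = 4435 - 1*(-3) = 4435 + 3 = 4438)
-U = -1*4438 = -4438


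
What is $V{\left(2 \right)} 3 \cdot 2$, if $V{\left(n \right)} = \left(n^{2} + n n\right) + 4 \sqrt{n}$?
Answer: $48 + 24 \sqrt{2} \approx 81.941$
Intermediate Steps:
$V{\left(n \right)} = 2 n^{2} + 4 \sqrt{n}$ ($V{\left(n \right)} = \left(n^{2} + n^{2}\right) + 4 \sqrt{n} = 2 n^{2} + 4 \sqrt{n}$)
$V{\left(2 \right)} 3 \cdot 2 = \left(2 \cdot 2^{2} + 4 \sqrt{2}\right) 3 \cdot 2 = \left(2 \cdot 4 + 4 \sqrt{2}\right) 3 \cdot 2 = \left(8 + 4 \sqrt{2}\right) 3 \cdot 2 = \left(24 + 12 \sqrt{2}\right) 2 = 48 + 24 \sqrt{2}$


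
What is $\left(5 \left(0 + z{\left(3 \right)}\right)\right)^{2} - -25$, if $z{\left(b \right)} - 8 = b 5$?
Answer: $13250$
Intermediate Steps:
$z{\left(b \right)} = 8 + 5 b$ ($z{\left(b \right)} = 8 + b 5 = 8 + 5 b$)
$\left(5 \left(0 + z{\left(3 \right)}\right)\right)^{2} - -25 = \left(5 \left(0 + \left(8 + 5 \cdot 3\right)\right)\right)^{2} - -25 = \left(5 \left(0 + \left(8 + 15\right)\right)\right)^{2} + 25 = \left(5 \left(0 + 23\right)\right)^{2} + 25 = \left(5 \cdot 23\right)^{2} + 25 = 115^{2} + 25 = 13225 + 25 = 13250$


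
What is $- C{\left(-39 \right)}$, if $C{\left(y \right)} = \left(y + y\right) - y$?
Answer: $39$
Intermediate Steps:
$C{\left(y \right)} = y$ ($C{\left(y \right)} = 2 y - y = y$)
$- C{\left(-39 \right)} = \left(-1\right) \left(-39\right) = 39$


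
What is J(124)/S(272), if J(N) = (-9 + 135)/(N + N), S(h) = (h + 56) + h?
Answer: 21/24800 ≈ 0.00084677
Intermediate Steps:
S(h) = 56 + 2*h (S(h) = (56 + h) + h = 56 + 2*h)
J(N) = 63/N (J(N) = 126/((2*N)) = 126*(1/(2*N)) = 63/N)
J(124)/S(272) = (63/124)/(56 + 2*272) = (63*(1/124))/(56 + 544) = (63/124)/600 = (63/124)*(1/600) = 21/24800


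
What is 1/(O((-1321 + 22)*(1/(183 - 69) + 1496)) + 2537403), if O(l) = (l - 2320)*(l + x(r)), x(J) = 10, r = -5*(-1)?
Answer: 1444/5459715331692657 ≈ 2.6448e-13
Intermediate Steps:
r = 5
O(l) = (-2320 + l)*(10 + l) (O(l) = (l - 2320)*(l + 10) = (-2320 + l)*(10 + l))
1/(O((-1321 + 22)*(1/(183 - 69) + 1496)) + 2537403) = 1/((-23200 + ((-1321 + 22)*(1/(183 - 69) + 1496))² - 2310*(-1321 + 22)*(1/(183 - 69) + 1496)) + 2537403) = 1/((-23200 + (-1299*(1/114 + 1496))² - (-3000690)*(1/114 + 1496)) + 2537403) = 1/((-23200 + (-1299*170545/114)² - (-3000690)*170545/114) + 2537403) = 1/((-23200 + (-73845985/38)² - 2310*(-73845985/38)) + 2537403) = 1/((-23200 + 5453229500620225/1444 + 85292112675/19) + 2537403) = 1/(5459711667682725/1444 + 2537403) = 1/(5459715331692657/1444) = 1444/5459715331692657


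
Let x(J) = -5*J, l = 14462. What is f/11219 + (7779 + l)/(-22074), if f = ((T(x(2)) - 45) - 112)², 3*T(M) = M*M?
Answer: 20322857/57149586 ≈ 0.35561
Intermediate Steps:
T(M) = M²/3 (T(M) = (M*M)/3 = M²/3)
f = 137641/9 (f = (((-5*2)²/3 - 45) - 112)² = (((⅓)*(-10)² - 45) - 112)² = (((⅓)*100 - 45) - 112)² = ((100/3 - 45) - 112)² = (-35/3 - 112)² = (-371/3)² = 137641/9 ≈ 15293.)
f/11219 + (7779 + l)/(-22074) = (137641/9)/11219 + (7779 + 14462)/(-22074) = (137641/9)*(1/11219) + 22241*(-1/22074) = 137641/100971 - 22241/22074 = 20322857/57149586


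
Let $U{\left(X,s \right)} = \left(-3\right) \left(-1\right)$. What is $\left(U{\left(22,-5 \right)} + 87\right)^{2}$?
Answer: $8100$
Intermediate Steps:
$U{\left(X,s \right)} = 3$
$\left(U{\left(22,-5 \right)} + 87\right)^{2} = \left(3 + 87\right)^{2} = 90^{2} = 8100$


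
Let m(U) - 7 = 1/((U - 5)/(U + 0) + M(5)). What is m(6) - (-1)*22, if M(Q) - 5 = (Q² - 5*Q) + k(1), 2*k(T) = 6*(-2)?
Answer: 139/5 ≈ 27.800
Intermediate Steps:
k(T) = -6 (k(T) = (6*(-2))/2 = (½)*(-12) = -6)
M(Q) = -1 + Q² - 5*Q (M(Q) = 5 + ((Q² - 5*Q) - 6) = 5 + (-6 + Q² - 5*Q) = -1 + Q² - 5*Q)
m(U) = 7 + 1/(-1 + (-5 + U)/U) (m(U) = 7 + 1/((U - 5)/(U + 0) + (-1 + 5² - 5*5)) = 7 + 1/((-5 + U)/U + (-1 + 25 - 25)) = 7 + 1/((-5 + U)/U - 1) = 7 + 1/(-1 + (-5 + U)/U))
m(6) - (-1)*22 = (7 - ⅕*6) - (-1)*22 = (7 - 6/5) - 1*(-22) = 29/5 + 22 = 139/5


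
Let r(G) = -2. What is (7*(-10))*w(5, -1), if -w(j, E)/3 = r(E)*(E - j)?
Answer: 2520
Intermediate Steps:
w(j, E) = -6*j + 6*E (w(j, E) = -(-6)*(E - j) = -3*(-2*E + 2*j) = -6*j + 6*E)
(7*(-10))*w(5, -1) = (7*(-10))*(-6*5 + 6*(-1)) = -70*(-30 - 6) = -70*(-36) = 2520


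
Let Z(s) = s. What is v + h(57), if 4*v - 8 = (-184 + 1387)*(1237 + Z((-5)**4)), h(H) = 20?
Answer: 1120037/2 ≈ 5.6002e+5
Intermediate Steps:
v = 1119997/2 (v = 2 + ((-184 + 1387)*(1237 + (-5)**4))/4 = 2 + (1203*(1237 + 625))/4 = 2 + (1203*1862)/4 = 2 + (1/4)*2239986 = 2 + 1119993/2 = 1119997/2 ≈ 5.6000e+5)
v + h(57) = 1119997/2 + 20 = 1120037/2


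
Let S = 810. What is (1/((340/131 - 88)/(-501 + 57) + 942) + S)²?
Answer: 123151264269881152761/187701480775561 ≈ 6.5610e+5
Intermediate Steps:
(1/((340/131 - 88)/(-501 + 57) + 942) + S)² = (1/((340/131 - 88)/(-501 + 57) + 942) + 810)² = (1/((340*(1/131) - 88)/(-444) + 942) + 810)² = (1/((340/131 - 88)*(-1/444) + 942) + 810)² = (1/(-11188/131*(-1/444) + 942) + 810)² = (1/(2797/14541 + 942) + 810)² = (1/(13700419/14541) + 810)² = (14541/13700419 + 810)² = (11097353931/13700419)² = 123151264269881152761/187701480775561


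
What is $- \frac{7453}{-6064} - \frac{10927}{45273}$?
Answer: $\frac{271158341}{274535472} \approx 0.9877$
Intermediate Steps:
$- \frac{7453}{-6064} - \frac{10927}{45273} = \left(-7453\right) \left(- \frac{1}{6064}\right) - \frac{10927}{45273} = \frac{7453}{6064} - \frac{10927}{45273} = \frac{271158341}{274535472}$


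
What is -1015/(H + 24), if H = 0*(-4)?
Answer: -1015/24 ≈ -42.292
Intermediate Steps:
H = 0
-1015/(H + 24) = -1015/(0 + 24) = -1015/24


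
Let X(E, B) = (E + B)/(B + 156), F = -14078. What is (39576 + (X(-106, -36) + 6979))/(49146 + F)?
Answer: 2793229/2104080 ≈ 1.3275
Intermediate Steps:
X(E, B) = (B + E)/(156 + B)
(39576 + (X(-106, -36) + 6979))/(49146 + F) = (39576 + ((-36 - 106)/(156 - 36) + 6979))/(49146 - 14078) = (39576 + (-142/120 + 6979))/35068 = (39576 + ((1/120)*(-142) + 6979))*(1/35068) = (39576 + (-71/60 + 6979))*(1/35068) = (39576 + 418669/60)*(1/35068) = (2793229/60)*(1/35068) = 2793229/2104080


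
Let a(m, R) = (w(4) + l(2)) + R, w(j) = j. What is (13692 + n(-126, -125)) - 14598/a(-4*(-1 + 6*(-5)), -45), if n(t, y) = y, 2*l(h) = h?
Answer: 278639/20 ≈ 13932.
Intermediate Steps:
l(h) = h/2
a(m, R) = 5 + R (a(m, R) = (4 + (1/2)*2) + R = (4 + 1) + R = 5 + R)
(13692 + n(-126, -125)) - 14598/a(-4*(-1 + 6*(-5)), -45) = (13692 - 125) - 14598/(5 - 45) = 13567 - 14598/(-40) = 13567 - 14598*(-1/40) = 13567 + 7299/20 = 278639/20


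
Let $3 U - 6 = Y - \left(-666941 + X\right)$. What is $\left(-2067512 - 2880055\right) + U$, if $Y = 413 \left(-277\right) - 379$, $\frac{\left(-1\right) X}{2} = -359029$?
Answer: $-5002864$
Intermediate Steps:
$X = 718058$ ($X = \left(-2\right) \left(-359029\right) = 718058$)
$Y = -114780$ ($Y = -114401 - 379 = -114780$)
$U = -55297$ ($U = 2 + \frac{-114780 + \left(666941 - 718058\right)}{3} = 2 + \frac{-114780 - 51117}{3} = 2 + \frac{1}{3} \left(-165897\right) = 2 - 55299 = -55297$)
$\left(-2067512 - 2880055\right) + U = \left(-2067512 - 2880055\right) - 55297 = -4947567 - 55297 = -5002864$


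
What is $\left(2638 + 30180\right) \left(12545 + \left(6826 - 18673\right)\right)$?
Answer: $22906964$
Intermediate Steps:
$\left(2638 + 30180\right) \left(12545 + \left(6826 - 18673\right)\right) = 32818 \left(12545 - 11847\right) = 32818 \cdot 698 = 22906964$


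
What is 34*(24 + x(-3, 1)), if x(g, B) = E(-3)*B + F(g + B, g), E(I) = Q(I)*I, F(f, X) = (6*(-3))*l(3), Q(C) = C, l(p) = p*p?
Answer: -4386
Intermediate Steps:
l(p) = p²
F(f, X) = -162 (F(f, X) = (6*(-3))*3² = -18*9 = -162)
E(I) = I² (E(I) = I*I = I²)
x(g, B) = -162 + 9*B (x(g, B) = (-3)²*B - 162 = 9*B - 162 = -162 + 9*B)
34*(24 + x(-3, 1)) = 34*(24 + (-162 + 9*1)) = 34*(24 + (-162 + 9)) = 34*(24 - 153) = 34*(-129) = -4386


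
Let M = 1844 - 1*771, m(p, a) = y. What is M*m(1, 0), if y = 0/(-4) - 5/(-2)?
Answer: 5365/2 ≈ 2682.5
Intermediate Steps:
y = 5/2 (y = 0*(-¼) - 5*(-½) = 0 + 5/2 = 5/2 ≈ 2.5000)
m(p, a) = 5/2
M = 1073 (M = 1844 - 771 = 1073)
M*m(1, 0) = 1073*(5/2) = 5365/2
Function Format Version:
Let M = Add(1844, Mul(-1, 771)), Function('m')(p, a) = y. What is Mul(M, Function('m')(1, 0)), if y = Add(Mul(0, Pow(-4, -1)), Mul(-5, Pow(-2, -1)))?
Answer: Rational(5365, 2) ≈ 2682.5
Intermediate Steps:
y = Rational(5, 2) (y = Add(Mul(0, Rational(-1, 4)), Mul(-5, Rational(-1, 2))) = Add(0, Rational(5, 2)) = Rational(5, 2) ≈ 2.5000)
Function('m')(p, a) = Rational(5, 2)
M = 1073 (M = Add(1844, -771) = 1073)
Mul(M, Function('m')(1, 0)) = Mul(1073, Rational(5, 2)) = Rational(5365, 2)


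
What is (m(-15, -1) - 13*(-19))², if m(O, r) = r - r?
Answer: 61009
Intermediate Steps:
m(O, r) = 0
(m(-15, -1) - 13*(-19))² = (0 - 13*(-19))² = (0 + 247)² = 247² = 61009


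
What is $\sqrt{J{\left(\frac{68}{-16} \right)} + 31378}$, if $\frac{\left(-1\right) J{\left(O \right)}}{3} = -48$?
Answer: $\sqrt{31522} \approx 177.54$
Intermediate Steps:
$J{\left(O \right)} = 144$ ($J{\left(O \right)} = \left(-3\right) \left(-48\right) = 144$)
$\sqrt{J{\left(\frac{68}{-16} \right)} + 31378} = \sqrt{144 + 31378} = \sqrt{31522}$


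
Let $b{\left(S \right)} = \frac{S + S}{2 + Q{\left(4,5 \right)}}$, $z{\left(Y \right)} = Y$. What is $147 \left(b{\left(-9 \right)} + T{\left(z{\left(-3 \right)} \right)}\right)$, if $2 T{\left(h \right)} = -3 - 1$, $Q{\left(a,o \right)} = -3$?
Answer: $2352$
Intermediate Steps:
$T{\left(h \right)} = -2$ ($T{\left(h \right)} = \frac{-3 - 1}{2} = \frac{1}{2} \left(-4\right) = -2$)
$b{\left(S \right)} = - 2 S$ ($b{\left(S \right)} = \frac{S + S}{2 - 3} = \frac{2 S}{-1} = 2 S \left(-1\right) = - 2 S$)
$147 \left(b{\left(-9 \right)} + T{\left(z{\left(-3 \right)} \right)}\right) = 147 \left(\left(-2\right) \left(-9\right) - 2\right) = 147 \left(18 - 2\right) = 147 \cdot 16 = 2352$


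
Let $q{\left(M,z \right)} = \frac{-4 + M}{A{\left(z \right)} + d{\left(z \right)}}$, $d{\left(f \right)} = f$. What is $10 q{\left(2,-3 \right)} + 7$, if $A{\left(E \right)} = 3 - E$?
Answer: $\frac{1}{3} \approx 0.33333$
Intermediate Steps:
$q{\left(M,z \right)} = - \frac{4}{3} + \frac{M}{3}$ ($q{\left(M,z \right)} = \frac{-4 + M}{\left(3 - z\right) + z} = \frac{-4 + M}{3} = \left(-4 + M\right) \frac{1}{3} = - \frac{4}{3} + \frac{M}{3}$)
$10 q{\left(2,-3 \right)} + 7 = 10 \left(- \frac{4}{3} + \frac{1}{3} \cdot 2\right) + 7 = 10 \left(- \frac{4}{3} + \frac{2}{3}\right) + 7 = 10 \left(- \frac{2}{3}\right) + 7 = - \frac{20}{3} + 7 = \frac{1}{3}$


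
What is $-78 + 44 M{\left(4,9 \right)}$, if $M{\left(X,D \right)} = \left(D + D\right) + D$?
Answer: $1110$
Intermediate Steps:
$M{\left(X,D \right)} = 3 D$ ($M{\left(X,D \right)} = 2 D + D = 3 D$)
$-78 + 44 M{\left(4,9 \right)} = -78 + 44 \cdot 3 \cdot 9 = -78 + 44 \cdot 27 = -78 + 1188 = 1110$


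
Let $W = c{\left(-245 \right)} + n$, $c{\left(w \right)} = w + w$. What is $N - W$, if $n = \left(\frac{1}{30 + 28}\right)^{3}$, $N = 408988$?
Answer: $\frac{79894071535}{195112} \approx 4.0948 \cdot 10^{5}$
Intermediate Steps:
$c{\left(w \right)} = 2 w$
$n = \frac{1}{195112}$ ($n = \left(\frac{1}{58}\right)^{3} = \frac{1}{195112} \approx 5.1253 \cdot 10^{-6}$)
$W = - \frac{95604879}{195112}$ ($W = 2 \left(-245\right) + \frac{1}{195112} = -490 + \frac{1}{195112} = - \frac{95604879}{195112} \approx -490.0$)
$N - W = 408988 - - \frac{95604879}{195112} = 408988 + \frac{95604879}{195112} = \frac{79894071535}{195112}$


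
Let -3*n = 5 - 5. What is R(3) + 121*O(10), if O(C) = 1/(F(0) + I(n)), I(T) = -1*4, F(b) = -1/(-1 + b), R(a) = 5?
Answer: -106/3 ≈ -35.333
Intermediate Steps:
n = 0 (n = -(5 - 5)/3 = -⅓*0 = 0)
I(T) = -4
O(C) = -⅓ (O(C) = 1/(-1/(-1 + 0) - 4) = 1/(-1/(-1) - 4) = 1/(-1*(-1) - 4) = 1/(1 - 4) = 1/(-3) = -⅓)
R(3) + 121*O(10) = 5 + 121*(-⅓) = 5 - 121/3 = -106/3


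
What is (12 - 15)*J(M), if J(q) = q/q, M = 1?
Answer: -3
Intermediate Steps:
J(q) = 1
(12 - 15)*J(M) = (12 - 15)*1 = -3*1 = -3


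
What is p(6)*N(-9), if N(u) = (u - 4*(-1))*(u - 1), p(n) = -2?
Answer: -100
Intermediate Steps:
N(u) = (-1 + u)*(4 + u) (N(u) = (u + 4)*(-1 + u) = (4 + u)*(-1 + u) = (-1 + u)*(4 + u))
p(6)*N(-9) = -2*(-4 + (-9)² + 3*(-9)) = -2*(-4 + 81 - 27) = -2*50 = -100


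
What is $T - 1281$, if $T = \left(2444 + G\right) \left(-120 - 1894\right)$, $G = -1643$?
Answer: $-1614495$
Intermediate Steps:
$T = -1613214$ ($T = \left(2444 - 1643\right) \left(-120 - 1894\right) = 801 \left(-2014\right) = -1613214$)
$T - 1281 = -1613214 - 1281 = -1614495$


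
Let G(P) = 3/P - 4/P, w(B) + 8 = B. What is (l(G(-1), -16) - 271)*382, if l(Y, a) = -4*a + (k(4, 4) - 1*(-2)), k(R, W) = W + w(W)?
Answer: -78310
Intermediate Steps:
w(B) = -8 + B
G(P) = -1/P
k(R, W) = -8 + 2*W (k(R, W) = W + (-8 + W) = -8 + 2*W)
l(Y, a) = 2 - 4*a (l(Y, a) = -4*a + ((-8 + 2*4) - 1*(-2)) = -4*a + ((-8 + 8) + 2) = -4*a + (0 + 2) = -4*a + 2 = 2 - 4*a)
(l(G(-1), -16) - 271)*382 = ((2 - 4*(-16)) - 271)*382 = ((2 + 64) - 271)*382 = (66 - 271)*382 = -205*382 = -78310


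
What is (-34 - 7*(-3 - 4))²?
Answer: 225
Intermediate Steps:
(-34 - 7*(-3 - 4))² = (-34 - 7*(-7))² = (-34 + 49)² = 15² = 225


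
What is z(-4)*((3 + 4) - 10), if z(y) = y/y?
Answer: -3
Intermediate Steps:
z(y) = 1
z(-4)*((3 + 4) - 10) = 1*((3 + 4) - 10) = 1*(7 - 10) = 1*(-3) = -3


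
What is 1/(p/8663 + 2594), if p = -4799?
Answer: 8663/22467023 ≈ 0.00038559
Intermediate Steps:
1/(p/8663 + 2594) = 1/(-4799/8663 + 2594) = 1/(22467023/8663) = 8663/22467023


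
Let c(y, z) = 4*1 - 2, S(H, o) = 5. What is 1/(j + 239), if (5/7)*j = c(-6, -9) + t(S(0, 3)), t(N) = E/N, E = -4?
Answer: 25/6017 ≈ 0.0041549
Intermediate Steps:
c(y, z) = 2 (c(y, z) = 4 - 2 = 2)
t(N) = -4/N
j = 42/25 (j = 7*(2 - 4/5)/5 = 7*(2 - 4*⅕)/5 = 7*(2 - ⅘)/5 = (7/5)*(6/5) = 42/25 ≈ 1.6800)
1/(j + 239) = 1/(42/25 + 239) = 1/(6017/25) = 25/6017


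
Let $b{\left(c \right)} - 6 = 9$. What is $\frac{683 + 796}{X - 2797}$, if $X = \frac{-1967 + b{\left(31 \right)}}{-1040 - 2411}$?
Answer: $- \frac{5104029}{9650495} \approx -0.52889$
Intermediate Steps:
$b{\left(c \right)} = 15$ ($b{\left(c \right)} = 6 + 9 = 15$)
$X = \frac{1952}{3451}$ ($X = \frac{-1967 + 15}{-1040 - 2411} = - \frac{1952}{-3451} = \left(-1952\right) \left(- \frac{1}{3451}\right) = \frac{1952}{3451} \approx 0.56563$)
$\frac{683 + 796}{X - 2797} = \frac{683 + 796}{\frac{1952}{3451} - 2797} = \frac{1479}{- \frac{9650495}{3451}} = 1479 \left(- \frac{3451}{9650495}\right) = - \frac{5104029}{9650495}$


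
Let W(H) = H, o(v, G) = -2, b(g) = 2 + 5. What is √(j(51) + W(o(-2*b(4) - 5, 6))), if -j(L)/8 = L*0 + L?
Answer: I*√410 ≈ 20.248*I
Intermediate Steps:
b(g) = 7
j(L) = -8*L (j(L) = -8*(L*0 + L) = -8*(0 + L) = -8*L)
√(j(51) + W(o(-2*b(4) - 5, 6))) = √(-8*51 - 2) = √(-408 - 2) = √(-410) = I*√410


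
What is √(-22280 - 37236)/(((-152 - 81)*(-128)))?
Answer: I*√14879/14912 ≈ 0.00818*I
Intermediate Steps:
√(-22280 - 37236)/(((-152 - 81)*(-128))) = √(-59516)/((-233*(-128))) = (2*I*√14879)/29824 = (2*I*√14879)*(1/29824) = I*√14879/14912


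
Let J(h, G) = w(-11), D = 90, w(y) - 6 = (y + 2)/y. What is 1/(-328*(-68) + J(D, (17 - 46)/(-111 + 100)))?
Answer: 11/245419 ≈ 4.4821e-5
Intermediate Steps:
w(y) = 6 + (2 + y)/y (w(y) = 6 + (y + 2)/y = 6 + (2 + y)/y)
J(h, G) = 75/11 (J(h, G) = 7 + 2/(-11) = 7 + 2*(-1/11) = 7 - 2/11 = 75/11)
1/(-328*(-68) + J(D, (17 - 46)/(-111 + 100))) = 1/(-328*(-68) + 75/11) = 1/(22304 + 75/11) = 1/(245419/11) = 11/245419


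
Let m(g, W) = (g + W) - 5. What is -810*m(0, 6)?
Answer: -810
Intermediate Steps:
m(g, W) = -5 + W + g (m(g, W) = (W + g) - 5 = -5 + W + g)
-810*m(0, 6) = -810*(-5 + 6 + 0) = -810*1 = -810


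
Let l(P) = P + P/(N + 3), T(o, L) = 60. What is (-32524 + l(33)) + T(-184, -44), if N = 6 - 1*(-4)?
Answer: -421570/13 ≈ -32428.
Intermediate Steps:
N = 10 (N = 6 + 4 = 10)
l(P) = 14*P/13 (l(P) = P + P/(10 + 3) = P + P/13 = 14*P/13)
(-32524 + l(33)) + T(-184, -44) = (-32524 + (14/13)*33) + 60 = (-32524 + 462/13) + 60 = -422350/13 + 60 = -421570/13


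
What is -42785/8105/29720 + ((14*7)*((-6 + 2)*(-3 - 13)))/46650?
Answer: 30176144059/224741599800 ≈ 0.13427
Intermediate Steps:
-42785/8105/29720 + ((14*7)*((-6 + 2)*(-3 - 13)))/46650 = -42785*1/8105*(1/29720) + (98*(-4*(-16)))*(1/46650) = -8557/1621*1/29720 + (98*64)*(1/46650) = -8557/48176120 + 6272*(1/46650) = -8557/48176120 + 3136/23325 = 30176144059/224741599800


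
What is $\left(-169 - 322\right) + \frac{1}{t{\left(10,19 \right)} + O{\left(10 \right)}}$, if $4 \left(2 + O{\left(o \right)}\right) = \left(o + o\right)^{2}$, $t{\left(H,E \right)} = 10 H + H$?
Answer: $- \frac{102127}{208} \approx -491.0$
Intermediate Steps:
$t{\left(H,E \right)} = 11 H$
$O{\left(o \right)} = -2 + o^{2}$ ($O{\left(o \right)} = -2 + \frac{\left(o + o\right)^{2}}{4} = -2 + \frac{\left(2 o\right)^{2}}{4} = -2 + \frac{4 o^{2}}{4} = -2 + o^{2}$)
$\left(-169 - 322\right) + \frac{1}{t{\left(10,19 \right)} + O{\left(10 \right)}} = \left(-169 - 322\right) + \frac{1}{11 \cdot 10 - \left(2 - 10^{2}\right)} = -491 + \frac{1}{110 + \left(-2 + 100\right)} = -491 + \frac{1}{110 + 98} = -491 + \frac{1}{208} = - \frac{102127}{208}$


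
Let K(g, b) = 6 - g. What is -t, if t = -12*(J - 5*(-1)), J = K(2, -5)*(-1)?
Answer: 12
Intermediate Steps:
J = -4 (J = (6 - 1*2)*(-1) = (6 - 2)*(-1) = 4*(-1) = -4)
t = -12 (t = -12*(-4 - 5*(-1)) = -12*(-4 + 5) = -12*1 = -12)
-t = -1*(-12) = 12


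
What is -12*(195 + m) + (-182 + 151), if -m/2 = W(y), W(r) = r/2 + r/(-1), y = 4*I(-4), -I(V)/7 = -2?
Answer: -3043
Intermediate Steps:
I(V) = 14 (I(V) = -7*(-2) = 14)
y = 56 (y = 4*14 = 56)
W(r) = -r/2 (W(r) = r*(½) + r*(-1) = r/2 - r = -r/2)
m = 56 (m = -(-1)*56 = -2*(-28) = 56)
-12*(195 + m) + (-182 + 151) = -12*(195 + 56) + (-182 + 151) = -12*251 - 31 = -3012 - 31 = -3043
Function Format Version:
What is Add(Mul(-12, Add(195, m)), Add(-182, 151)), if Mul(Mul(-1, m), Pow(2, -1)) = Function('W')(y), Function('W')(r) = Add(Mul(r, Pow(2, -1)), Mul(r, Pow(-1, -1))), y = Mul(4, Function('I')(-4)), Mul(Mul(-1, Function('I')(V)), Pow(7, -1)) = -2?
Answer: -3043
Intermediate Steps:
Function('I')(V) = 14 (Function('I')(V) = Mul(-7, -2) = 14)
y = 56 (y = Mul(4, 14) = 56)
Function('W')(r) = Mul(Rational(-1, 2), r) (Function('W')(r) = Add(Mul(r, Rational(1, 2)), Mul(r, -1)) = Add(Mul(Rational(1, 2), r), Mul(-1, r)) = Mul(Rational(-1, 2), r))
m = 56 (m = Mul(-2, Mul(Rational(-1, 2), 56)) = Mul(-2, -28) = 56)
Add(Mul(-12, Add(195, m)), Add(-182, 151)) = Add(Mul(-12, Add(195, 56)), Add(-182, 151)) = Add(Mul(-12, 251), -31) = Add(-3012, -31) = -3043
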